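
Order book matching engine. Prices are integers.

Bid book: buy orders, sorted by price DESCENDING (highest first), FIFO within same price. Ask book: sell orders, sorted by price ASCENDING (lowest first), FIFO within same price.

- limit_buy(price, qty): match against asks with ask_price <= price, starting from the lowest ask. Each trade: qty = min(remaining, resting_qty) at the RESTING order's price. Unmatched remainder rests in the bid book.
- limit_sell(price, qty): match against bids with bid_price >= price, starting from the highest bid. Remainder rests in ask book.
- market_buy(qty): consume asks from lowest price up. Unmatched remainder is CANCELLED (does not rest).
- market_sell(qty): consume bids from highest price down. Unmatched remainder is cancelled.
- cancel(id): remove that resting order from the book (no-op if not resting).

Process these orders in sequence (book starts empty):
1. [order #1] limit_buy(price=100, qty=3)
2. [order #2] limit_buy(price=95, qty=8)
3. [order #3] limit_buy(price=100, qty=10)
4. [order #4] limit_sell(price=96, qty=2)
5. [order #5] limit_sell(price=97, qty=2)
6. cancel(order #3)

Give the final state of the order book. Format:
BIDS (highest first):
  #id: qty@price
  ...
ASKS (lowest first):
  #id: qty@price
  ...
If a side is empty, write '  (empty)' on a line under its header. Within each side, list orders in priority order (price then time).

After op 1 [order #1] limit_buy(price=100, qty=3): fills=none; bids=[#1:3@100] asks=[-]
After op 2 [order #2] limit_buy(price=95, qty=8): fills=none; bids=[#1:3@100 #2:8@95] asks=[-]
After op 3 [order #3] limit_buy(price=100, qty=10): fills=none; bids=[#1:3@100 #3:10@100 #2:8@95] asks=[-]
After op 4 [order #4] limit_sell(price=96, qty=2): fills=#1x#4:2@100; bids=[#1:1@100 #3:10@100 #2:8@95] asks=[-]
After op 5 [order #5] limit_sell(price=97, qty=2): fills=#1x#5:1@100 #3x#5:1@100; bids=[#3:9@100 #2:8@95] asks=[-]
After op 6 cancel(order #3): fills=none; bids=[#2:8@95] asks=[-]

Answer: BIDS (highest first):
  #2: 8@95
ASKS (lowest first):
  (empty)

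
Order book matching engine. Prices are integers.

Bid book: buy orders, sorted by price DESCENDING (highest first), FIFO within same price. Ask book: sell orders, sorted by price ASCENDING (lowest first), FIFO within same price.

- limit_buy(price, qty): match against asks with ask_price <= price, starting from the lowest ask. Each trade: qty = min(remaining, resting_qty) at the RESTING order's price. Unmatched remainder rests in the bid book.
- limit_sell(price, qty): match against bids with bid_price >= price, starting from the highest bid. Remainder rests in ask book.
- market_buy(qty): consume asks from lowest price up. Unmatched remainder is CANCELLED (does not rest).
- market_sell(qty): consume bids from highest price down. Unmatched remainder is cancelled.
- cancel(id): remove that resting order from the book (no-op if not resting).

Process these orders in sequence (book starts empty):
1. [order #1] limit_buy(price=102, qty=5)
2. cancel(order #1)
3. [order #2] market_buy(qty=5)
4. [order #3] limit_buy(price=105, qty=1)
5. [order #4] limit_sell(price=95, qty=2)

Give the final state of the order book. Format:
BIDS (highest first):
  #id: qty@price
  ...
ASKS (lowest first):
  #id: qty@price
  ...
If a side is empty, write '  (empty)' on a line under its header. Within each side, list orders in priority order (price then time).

After op 1 [order #1] limit_buy(price=102, qty=5): fills=none; bids=[#1:5@102] asks=[-]
After op 2 cancel(order #1): fills=none; bids=[-] asks=[-]
After op 3 [order #2] market_buy(qty=5): fills=none; bids=[-] asks=[-]
After op 4 [order #3] limit_buy(price=105, qty=1): fills=none; bids=[#3:1@105] asks=[-]
After op 5 [order #4] limit_sell(price=95, qty=2): fills=#3x#4:1@105; bids=[-] asks=[#4:1@95]

Answer: BIDS (highest first):
  (empty)
ASKS (lowest first):
  #4: 1@95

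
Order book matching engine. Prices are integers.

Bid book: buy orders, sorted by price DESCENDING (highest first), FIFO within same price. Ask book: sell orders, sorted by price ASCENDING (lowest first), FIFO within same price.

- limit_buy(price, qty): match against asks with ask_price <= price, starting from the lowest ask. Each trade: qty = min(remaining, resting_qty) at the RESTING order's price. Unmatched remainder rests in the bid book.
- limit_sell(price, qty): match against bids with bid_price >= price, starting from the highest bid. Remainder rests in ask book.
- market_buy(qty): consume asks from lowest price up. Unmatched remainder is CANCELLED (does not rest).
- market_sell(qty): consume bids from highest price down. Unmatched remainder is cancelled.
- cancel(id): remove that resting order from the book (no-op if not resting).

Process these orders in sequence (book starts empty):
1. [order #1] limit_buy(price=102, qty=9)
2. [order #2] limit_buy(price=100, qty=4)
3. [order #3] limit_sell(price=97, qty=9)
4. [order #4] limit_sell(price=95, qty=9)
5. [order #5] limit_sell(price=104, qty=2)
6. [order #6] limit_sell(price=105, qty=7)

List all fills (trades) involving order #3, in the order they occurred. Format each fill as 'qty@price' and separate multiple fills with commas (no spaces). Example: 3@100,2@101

After op 1 [order #1] limit_buy(price=102, qty=9): fills=none; bids=[#1:9@102] asks=[-]
After op 2 [order #2] limit_buy(price=100, qty=4): fills=none; bids=[#1:9@102 #2:4@100] asks=[-]
After op 3 [order #3] limit_sell(price=97, qty=9): fills=#1x#3:9@102; bids=[#2:4@100] asks=[-]
After op 4 [order #4] limit_sell(price=95, qty=9): fills=#2x#4:4@100; bids=[-] asks=[#4:5@95]
After op 5 [order #5] limit_sell(price=104, qty=2): fills=none; bids=[-] asks=[#4:5@95 #5:2@104]
After op 6 [order #6] limit_sell(price=105, qty=7): fills=none; bids=[-] asks=[#4:5@95 #5:2@104 #6:7@105]

Answer: 9@102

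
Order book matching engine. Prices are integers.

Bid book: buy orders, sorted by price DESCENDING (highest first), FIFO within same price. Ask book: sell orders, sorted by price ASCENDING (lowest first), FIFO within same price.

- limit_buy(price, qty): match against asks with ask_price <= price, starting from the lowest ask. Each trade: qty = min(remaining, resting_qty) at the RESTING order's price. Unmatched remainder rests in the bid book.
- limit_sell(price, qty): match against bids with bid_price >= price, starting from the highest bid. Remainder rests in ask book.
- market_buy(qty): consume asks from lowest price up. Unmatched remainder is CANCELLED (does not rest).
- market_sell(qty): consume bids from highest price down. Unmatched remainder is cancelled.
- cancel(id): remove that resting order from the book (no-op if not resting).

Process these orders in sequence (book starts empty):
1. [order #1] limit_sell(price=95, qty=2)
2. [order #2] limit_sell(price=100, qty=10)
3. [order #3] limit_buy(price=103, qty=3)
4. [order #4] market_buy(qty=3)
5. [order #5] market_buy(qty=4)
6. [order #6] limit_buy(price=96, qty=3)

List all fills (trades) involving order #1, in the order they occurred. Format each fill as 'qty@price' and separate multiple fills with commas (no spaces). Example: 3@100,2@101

After op 1 [order #1] limit_sell(price=95, qty=2): fills=none; bids=[-] asks=[#1:2@95]
After op 2 [order #2] limit_sell(price=100, qty=10): fills=none; bids=[-] asks=[#1:2@95 #2:10@100]
After op 3 [order #3] limit_buy(price=103, qty=3): fills=#3x#1:2@95 #3x#2:1@100; bids=[-] asks=[#2:9@100]
After op 4 [order #4] market_buy(qty=3): fills=#4x#2:3@100; bids=[-] asks=[#2:6@100]
After op 5 [order #5] market_buy(qty=4): fills=#5x#2:4@100; bids=[-] asks=[#2:2@100]
After op 6 [order #6] limit_buy(price=96, qty=3): fills=none; bids=[#6:3@96] asks=[#2:2@100]

Answer: 2@95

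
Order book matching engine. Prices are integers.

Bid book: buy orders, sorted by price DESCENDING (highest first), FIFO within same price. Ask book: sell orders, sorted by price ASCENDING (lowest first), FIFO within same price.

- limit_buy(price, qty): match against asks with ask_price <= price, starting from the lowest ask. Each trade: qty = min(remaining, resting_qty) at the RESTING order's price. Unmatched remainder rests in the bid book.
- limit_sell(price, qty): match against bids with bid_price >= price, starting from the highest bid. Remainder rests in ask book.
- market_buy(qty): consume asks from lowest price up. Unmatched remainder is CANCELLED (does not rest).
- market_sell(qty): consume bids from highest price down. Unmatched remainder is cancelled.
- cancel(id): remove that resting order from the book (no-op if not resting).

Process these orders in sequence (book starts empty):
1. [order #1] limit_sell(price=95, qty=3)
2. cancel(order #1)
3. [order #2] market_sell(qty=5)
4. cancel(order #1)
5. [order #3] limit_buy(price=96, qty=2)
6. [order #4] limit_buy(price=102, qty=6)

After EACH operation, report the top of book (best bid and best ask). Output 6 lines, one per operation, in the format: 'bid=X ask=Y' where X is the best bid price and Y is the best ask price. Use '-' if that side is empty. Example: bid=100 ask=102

After op 1 [order #1] limit_sell(price=95, qty=3): fills=none; bids=[-] asks=[#1:3@95]
After op 2 cancel(order #1): fills=none; bids=[-] asks=[-]
After op 3 [order #2] market_sell(qty=5): fills=none; bids=[-] asks=[-]
After op 4 cancel(order #1): fills=none; bids=[-] asks=[-]
After op 5 [order #3] limit_buy(price=96, qty=2): fills=none; bids=[#3:2@96] asks=[-]
After op 6 [order #4] limit_buy(price=102, qty=6): fills=none; bids=[#4:6@102 #3:2@96] asks=[-]

Answer: bid=- ask=95
bid=- ask=-
bid=- ask=-
bid=- ask=-
bid=96 ask=-
bid=102 ask=-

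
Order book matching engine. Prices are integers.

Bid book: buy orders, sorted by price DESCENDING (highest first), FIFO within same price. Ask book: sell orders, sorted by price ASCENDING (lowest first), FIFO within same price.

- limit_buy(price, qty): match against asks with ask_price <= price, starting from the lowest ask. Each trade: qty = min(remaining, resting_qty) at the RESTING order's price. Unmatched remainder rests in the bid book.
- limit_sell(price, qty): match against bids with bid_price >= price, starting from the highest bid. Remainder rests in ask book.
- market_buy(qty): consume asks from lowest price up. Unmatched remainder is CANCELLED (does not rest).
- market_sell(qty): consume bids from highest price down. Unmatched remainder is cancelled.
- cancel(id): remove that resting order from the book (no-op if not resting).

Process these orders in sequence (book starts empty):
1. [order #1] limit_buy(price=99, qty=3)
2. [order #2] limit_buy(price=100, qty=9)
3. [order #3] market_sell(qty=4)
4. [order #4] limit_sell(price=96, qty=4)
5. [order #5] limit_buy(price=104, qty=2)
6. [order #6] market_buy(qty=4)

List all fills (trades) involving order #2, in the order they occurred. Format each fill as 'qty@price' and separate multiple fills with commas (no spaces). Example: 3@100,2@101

After op 1 [order #1] limit_buy(price=99, qty=3): fills=none; bids=[#1:3@99] asks=[-]
After op 2 [order #2] limit_buy(price=100, qty=9): fills=none; bids=[#2:9@100 #1:3@99] asks=[-]
After op 3 [order #3] market_sell(qty=4): fills=#2x#3:4@100; bids=[#2:5@100 #1:3@99] asks=[-]
After op 4 [order #4] limit_sell(price=96, qty=4): fills=#2x#4:4@100; bids=[#2:1@100 #1:3@99] asks=[-]
After op 5 [order #5] limit_buy(price=104, qty=2): fills=none; bids=[#5:2@104 #2:1@100 #1:3@99] asks=[-]
After op 6 [order #6] market_buy(qty=4): fills=none; bids=[#5:2@104 #2:1@100 #1:3@99] asks=[-]

Answer: 4@100,4@100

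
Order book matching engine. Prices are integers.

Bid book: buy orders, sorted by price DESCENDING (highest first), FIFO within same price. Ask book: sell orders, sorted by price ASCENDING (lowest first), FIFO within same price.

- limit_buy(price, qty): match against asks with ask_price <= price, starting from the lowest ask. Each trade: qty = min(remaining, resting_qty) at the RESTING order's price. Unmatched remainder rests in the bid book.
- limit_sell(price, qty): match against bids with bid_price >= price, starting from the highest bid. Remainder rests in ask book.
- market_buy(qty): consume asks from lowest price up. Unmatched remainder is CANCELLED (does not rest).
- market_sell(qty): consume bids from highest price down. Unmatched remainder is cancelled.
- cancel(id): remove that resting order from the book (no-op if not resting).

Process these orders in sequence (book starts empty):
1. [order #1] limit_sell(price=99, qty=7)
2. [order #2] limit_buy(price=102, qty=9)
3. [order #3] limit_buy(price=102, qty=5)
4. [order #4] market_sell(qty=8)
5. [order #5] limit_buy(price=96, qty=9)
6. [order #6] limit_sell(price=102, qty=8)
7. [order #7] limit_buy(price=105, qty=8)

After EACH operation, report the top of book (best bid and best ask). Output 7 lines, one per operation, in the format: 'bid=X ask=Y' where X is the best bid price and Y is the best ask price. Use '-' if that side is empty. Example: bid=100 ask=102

Answer: bid=- ask=99
bid=102 ask=-
bid=102 ask=-
bid=- ask=-
bid=96 ask=-
bid=96 ask=102
bid=96 ask=-

Derivation:
After op 1 [order #1] limit_sell(price=99, qty=7): fills=none; bids=[-] asks=[#1:7@99]
After op 2 [order #2] limit_buy(price=102, qty=9): fills=#2x#1:7@99; bids=[#2:2@102] asks=[-]
After op 3 [order #3] limit_buy(price=102, qty=5): fills=none; bids=[#2:2@102 #3:5@102] asks=[-]
After op 4 [order #4] market_sell(qty=8): fills=#2x#4:2@102 #3x#4:5@102; bids=[-] asks=[-]
After op 5 [order #5] limit_buy(price=96, qty=9): fills=none; bids=[#5:9@96] asks=[-]
After op 6 [order #6] limit_sell(price=102, qty=8): fills=none; bids=[#5:9@96] asks=[#6:8@102]
After op 7 [order #7] limit_buy(price=105, qty=8): fills=#7x#6:8@102; bids=[#5:9@96] asks=[-]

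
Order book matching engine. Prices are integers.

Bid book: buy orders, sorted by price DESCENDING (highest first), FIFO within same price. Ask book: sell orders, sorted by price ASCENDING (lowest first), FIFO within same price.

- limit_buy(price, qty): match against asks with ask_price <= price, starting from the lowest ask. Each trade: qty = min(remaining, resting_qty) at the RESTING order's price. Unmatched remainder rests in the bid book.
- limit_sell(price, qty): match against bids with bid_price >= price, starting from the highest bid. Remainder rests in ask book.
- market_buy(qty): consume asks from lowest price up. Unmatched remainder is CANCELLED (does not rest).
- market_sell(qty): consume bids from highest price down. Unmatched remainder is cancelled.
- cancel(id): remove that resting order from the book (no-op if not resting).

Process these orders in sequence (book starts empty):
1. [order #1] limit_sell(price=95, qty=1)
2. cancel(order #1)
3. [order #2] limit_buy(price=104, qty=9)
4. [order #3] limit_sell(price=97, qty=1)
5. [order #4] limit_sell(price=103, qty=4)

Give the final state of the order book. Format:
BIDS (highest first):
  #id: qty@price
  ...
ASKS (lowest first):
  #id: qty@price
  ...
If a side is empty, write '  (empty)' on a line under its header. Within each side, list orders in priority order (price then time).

Answer: BIDS (highest first):
  #2: 4@104
ASKS (lowest first):
  (empty)

Derivation:
After op 1 [order #1] limit_sell(price=95, qty=1): fills=none; bids=[-] asks=[#1:1@95]
After op 2 cancel(order #1): fills=none; bids=[-] asks=[-]
After op 3 [order #2] limit_buy(price=104, qty=9): fills=none; bids=[#2:9@104] asks=[-]
After op 4 [order #3] limit_sell(price=97, qty=1): fills=#2x#3:1@104; bids=[#2:8@104] asks=[-]
After op 5 [order #4] limit_sell(price=103, qty=4): fills=#2x#4:4@104; bids=[#2:4@104] asks=[-]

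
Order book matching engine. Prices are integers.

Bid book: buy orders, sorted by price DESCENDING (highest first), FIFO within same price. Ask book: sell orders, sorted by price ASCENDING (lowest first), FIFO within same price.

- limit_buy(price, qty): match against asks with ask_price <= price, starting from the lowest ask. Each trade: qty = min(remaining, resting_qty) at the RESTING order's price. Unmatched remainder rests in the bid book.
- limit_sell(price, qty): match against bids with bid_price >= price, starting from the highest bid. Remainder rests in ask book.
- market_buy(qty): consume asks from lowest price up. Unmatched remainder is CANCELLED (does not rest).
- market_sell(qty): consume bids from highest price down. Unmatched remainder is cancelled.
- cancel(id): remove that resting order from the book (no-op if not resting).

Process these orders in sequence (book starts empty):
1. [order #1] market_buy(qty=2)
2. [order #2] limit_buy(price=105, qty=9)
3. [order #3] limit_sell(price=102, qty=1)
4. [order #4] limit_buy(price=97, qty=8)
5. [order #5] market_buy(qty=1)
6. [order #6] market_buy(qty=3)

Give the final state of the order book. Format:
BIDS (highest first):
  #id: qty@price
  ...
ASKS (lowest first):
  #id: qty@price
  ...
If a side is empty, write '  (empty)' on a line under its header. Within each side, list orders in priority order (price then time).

Answer: BIDS (highest first):
  #2: 8@105
  #4: 8@97
ASKS (lowest first):
  (empty)

Derivation:
After op 1 [order #1] market_buy(qty=2): fills=none; bids=[-] asks=[-]
After op 2 [order #2] limit_buy(price=105, qty=9): fills=none; bids=[#2:9@105] asks=[-]
After op 3 [order #3] limit_sell(price=102, qty=1): fills=#2x#3:1@105; bids=[#2:8@105] asks=[-]
After op 4 [order #4] limit_buy(price=97, qty=8): fills=none; bids=[#2:8@105 #4:8@97] asks=[-]
After op 5 [order #5] market_buy(qty=1): fills=none; bids=[#2:8@105 #4:8@97] asks=[-]
After op 6 [order #6] market_buy(qty=3): fills=none; bids=[#2:8@105 #4:8@97] asks=[-]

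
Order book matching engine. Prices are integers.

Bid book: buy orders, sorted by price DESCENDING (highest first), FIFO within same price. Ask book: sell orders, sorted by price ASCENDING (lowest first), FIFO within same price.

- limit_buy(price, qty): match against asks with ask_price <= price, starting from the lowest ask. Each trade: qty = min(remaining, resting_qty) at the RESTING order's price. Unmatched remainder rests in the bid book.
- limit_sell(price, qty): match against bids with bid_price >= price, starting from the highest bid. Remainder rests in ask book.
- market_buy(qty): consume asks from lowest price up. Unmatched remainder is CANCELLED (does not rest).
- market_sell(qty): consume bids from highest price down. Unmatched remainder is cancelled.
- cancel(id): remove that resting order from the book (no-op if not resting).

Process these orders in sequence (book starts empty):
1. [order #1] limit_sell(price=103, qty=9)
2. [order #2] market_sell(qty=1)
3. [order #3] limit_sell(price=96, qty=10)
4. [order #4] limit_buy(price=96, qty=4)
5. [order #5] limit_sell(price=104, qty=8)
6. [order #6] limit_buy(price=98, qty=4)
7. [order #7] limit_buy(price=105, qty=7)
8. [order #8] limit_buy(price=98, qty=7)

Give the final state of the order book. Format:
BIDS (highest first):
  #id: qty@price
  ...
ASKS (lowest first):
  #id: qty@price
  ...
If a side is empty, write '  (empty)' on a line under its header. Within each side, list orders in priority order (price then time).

After op 1 [order #1] limit_sell(price=103, qty=9): fills=none; bids=[-] asks=[#1:9@103]
After op 2 [order #2] market_sell(qty=1): fills=none; bids=[-] asks=[#1:9@103]
After op 3 [order #3] limit_sell(price=96, qty=10): fills=none; bids=[-] asks=[#3:10@96 #1:9@103]
After op 4 [order #4] limit_buy(price=96, qty=4): fills=#4x#3:4@96; bids=[-] asks=[#3:6@96 #1:9@103]
After op 5 [order #5] limit_sell(price=104, qty=8): fills=none; bids=[-] asks=[#3:6@96 #1:9@103 #5:8@104]
After op 6 [order #6] limit_buy(price=98, qty=4): fills=#6x#3:4@96; bids=[-] asks=[#3:2@96 #1:9@103 #5:8@104]
After op 7 [order #7] limit_buy(price=105, qty=7): fills=#7x#3:2@96 #7x#1:5@103; bids=[-] asks=[#1:4@103 #5:8@104]
After op 8 [order #8] limit_buy(price=98, qty=7): fills=none; bids=[#8:7@98] asks=[#1:4@103 #5:8@104]

Answer: BIDS (highest first):
  #8: 7@98
ASKS (lowest first):
  #1: 4@103
  #5: 8@104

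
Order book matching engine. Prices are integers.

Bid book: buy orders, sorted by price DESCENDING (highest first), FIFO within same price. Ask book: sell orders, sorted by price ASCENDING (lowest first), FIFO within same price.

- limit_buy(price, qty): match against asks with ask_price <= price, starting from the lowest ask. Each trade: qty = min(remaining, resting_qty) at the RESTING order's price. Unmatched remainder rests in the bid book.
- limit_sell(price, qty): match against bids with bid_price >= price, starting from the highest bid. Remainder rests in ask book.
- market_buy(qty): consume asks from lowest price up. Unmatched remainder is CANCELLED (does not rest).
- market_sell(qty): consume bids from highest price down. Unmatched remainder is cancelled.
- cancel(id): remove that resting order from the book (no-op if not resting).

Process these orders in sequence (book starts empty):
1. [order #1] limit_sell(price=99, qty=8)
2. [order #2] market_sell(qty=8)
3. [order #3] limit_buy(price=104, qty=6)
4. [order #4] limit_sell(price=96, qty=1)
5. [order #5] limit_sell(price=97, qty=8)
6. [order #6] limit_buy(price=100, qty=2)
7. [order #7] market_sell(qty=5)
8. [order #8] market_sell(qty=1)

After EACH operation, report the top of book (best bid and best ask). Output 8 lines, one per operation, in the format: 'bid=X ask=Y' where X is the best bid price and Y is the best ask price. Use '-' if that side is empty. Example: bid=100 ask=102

After op 1 [order #1] limit_sell(price=99, qty=8): fills=none; bids=[-] asks=[#1:8@99]
After op 2 [order #2] market_sell(qty=8): fills=none; bids=[-] asks=[#1:8@99]
After op 3 [order #3] limit_buy(price=104, qty=6): fills=#3x#1:6@99; bids=[-] asks=[#1:2@99]
After op 4 [order #4] limit_sell(price=96, qty=1): fills=none; bids=[-] asks=[#4:1@96 #1:2@99]
After op 5 [order #5] limit_sell(price=97, qty=8): fills=none; bids=[-] asks=[#4:1@96 #5:8@97 #1:2@99]
After op 6 [order #6] limit_buy(price=100, qty=2): fills=#6x#4:1@96 #6x#5:1@97; bids=[-] asks=[#5:7@97 #1:2@99]
After op 7 [order #7] market_sell(qty=5): fills=none; bids=[-] asks=[#5:7@97 #1:2@99]
After op 8 [order #8] market_sell(qty=1): fills=none; bids=[-] asks=[#5:7@97 #1:2@99]

Answer: bid=- ask=99
bid=- ask=99
bid=- ask=99
bid=- ask=96
bid=- ask=96
bid=- ask=97
bid=- ask=97
bid=- ask=97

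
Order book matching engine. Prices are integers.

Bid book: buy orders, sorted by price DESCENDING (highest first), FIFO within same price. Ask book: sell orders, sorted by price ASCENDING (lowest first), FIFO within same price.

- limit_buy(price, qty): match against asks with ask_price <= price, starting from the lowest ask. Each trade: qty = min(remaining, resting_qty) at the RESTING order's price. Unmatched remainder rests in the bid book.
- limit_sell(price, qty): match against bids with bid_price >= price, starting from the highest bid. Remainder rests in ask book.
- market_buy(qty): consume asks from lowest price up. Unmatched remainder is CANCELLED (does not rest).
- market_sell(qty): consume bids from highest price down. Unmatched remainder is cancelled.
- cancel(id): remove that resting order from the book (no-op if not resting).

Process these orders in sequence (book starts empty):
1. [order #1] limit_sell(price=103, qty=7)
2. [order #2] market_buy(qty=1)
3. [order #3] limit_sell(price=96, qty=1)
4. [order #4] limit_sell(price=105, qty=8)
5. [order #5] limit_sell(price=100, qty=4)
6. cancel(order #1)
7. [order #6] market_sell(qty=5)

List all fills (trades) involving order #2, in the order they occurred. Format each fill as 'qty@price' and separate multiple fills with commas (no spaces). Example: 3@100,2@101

Answer: 1@103

Derivation:
After op 1 [order #1] limit_sell(price=103, qty=7): fills=none; bids=[-] asks=[#1:7@103]
After op 2 [order #2] market_buy(qty=1): fills=#2x#1:1@103; bids=[-] asks=[#1:6@103]
After op 3 [order #3] limit_sell(price=96, qty=1): fills=none; bids=[-] asks=[#3:1@96 #1:6@103]
After op 4 [order #4] limit_sell(price=105, qty=8): fills=none; bids=[-] asks=[#3:1@96 #1:6@103 #4:8@105]
After op 5 [order #5] limit_sell(price=100, qty=4): fills=none; bids=[-] asks=[#3:1@96 #5:4@100 #1:6@103 #4:8@105]
After op 6 cancel(order #1): fills=none; bids=[-] asks=[#3:1@96 #5:4@100 #4:8@105]
After op 7 [order #6] market_sell(qty=5): fills=none; bids=[-] asks=[#3:1@96 #5:4@100 #4:8@105]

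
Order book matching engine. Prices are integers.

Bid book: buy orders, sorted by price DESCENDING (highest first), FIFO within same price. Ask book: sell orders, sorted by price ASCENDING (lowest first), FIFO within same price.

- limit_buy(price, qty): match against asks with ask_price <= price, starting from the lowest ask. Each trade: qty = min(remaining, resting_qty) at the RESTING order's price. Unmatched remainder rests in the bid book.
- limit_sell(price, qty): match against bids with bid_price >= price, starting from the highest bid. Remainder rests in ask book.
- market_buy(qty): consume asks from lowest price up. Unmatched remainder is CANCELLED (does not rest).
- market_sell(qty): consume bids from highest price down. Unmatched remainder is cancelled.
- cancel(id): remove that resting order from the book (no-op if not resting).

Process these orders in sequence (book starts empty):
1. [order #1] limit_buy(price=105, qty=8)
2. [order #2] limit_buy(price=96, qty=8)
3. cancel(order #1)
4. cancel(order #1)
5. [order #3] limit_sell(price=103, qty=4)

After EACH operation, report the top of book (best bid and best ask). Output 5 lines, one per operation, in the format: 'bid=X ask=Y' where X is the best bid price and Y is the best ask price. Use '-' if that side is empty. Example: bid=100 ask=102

Answer: bid=105 ask=-
bid=105 ask=-
bid=96 ask=-
bid=96 ask=-
bid=96 ask=103

Derivation:
After op 1 [order #1] limit_buy(price=105, qty=8): fills=none; bids=[#1:8@105] asks=[-]
After op 2 [order #2] limit_buy(price=96, qty=8): fills=none; bids=[#1:8@105 #2:8@96] asks=[-]
After op 3 cancel(order #1): fills=none; bids=[#2:8@96] asks=[-]
After op 4 cancel(order #1): fills=none; bids=[#2:8@96] asks=[-]
After op 5 [order #3] limit_sell(price=103, qty=4): fills=none; bids=[#2:8@96] asks=[#3:4@103]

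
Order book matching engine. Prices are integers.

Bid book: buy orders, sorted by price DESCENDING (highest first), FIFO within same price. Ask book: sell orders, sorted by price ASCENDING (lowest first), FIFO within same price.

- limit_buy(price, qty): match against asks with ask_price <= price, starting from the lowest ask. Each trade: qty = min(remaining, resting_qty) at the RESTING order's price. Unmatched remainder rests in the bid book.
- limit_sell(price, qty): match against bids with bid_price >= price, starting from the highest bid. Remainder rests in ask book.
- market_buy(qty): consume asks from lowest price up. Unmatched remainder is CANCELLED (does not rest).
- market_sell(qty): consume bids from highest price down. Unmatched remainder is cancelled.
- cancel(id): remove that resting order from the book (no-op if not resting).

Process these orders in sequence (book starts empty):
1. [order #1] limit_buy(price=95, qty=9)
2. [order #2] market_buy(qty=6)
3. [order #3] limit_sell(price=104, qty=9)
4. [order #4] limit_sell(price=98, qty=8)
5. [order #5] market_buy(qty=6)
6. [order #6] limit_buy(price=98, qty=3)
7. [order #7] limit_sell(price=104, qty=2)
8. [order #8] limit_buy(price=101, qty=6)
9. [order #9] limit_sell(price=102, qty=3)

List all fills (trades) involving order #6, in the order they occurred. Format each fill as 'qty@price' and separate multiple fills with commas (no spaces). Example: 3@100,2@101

After op 1 [order #1] limit_buy(price=95, qty=9): fills=none; bids=[#1:9@95] asks=[-]
After op 2 [order #2] market_buy(qty=6): fills=none; bids=[#1:9@95] asks=[-]
After op 3 [order #3] limit_sell(price=104, qty=9): fills=none; bids=[#1:9@95] asks=[#3:9@104]
After op 4 [order #4] limit_sell(price=98, qty=8): fills=none; bids=[#1:9@95] asks=[#4:8@98 #3:9@104]
After op 5 [order #5] market_buy(qty=6): fills=#5x#4:6@98; bids=[#1:9@95] asks=[#4:2@98 #3:9@104]
After op 6 [order #6] limit_buy(price=98, qty=3): fills=#6x#4:2@98; bids=[#6:1@98 #1:9@95] asks=[#3:9@104]
After op 7 [order #7] limit_sell(price=104, qty=2): fills=none; bids=[#6:1@98 #1:9@95] asks=[#3:9@104 #7:2@104]
After op 8 [order #8] limit_buy(price=101, qty=6): fills=none; bids=[#8:6@101 #6:1@98 #1:9@95] asks=[#3:9@104 #7:2@104]
After op 9 [order #9] limit_sell(price=102, qty=3): fills=none; bids=[#8:6@101 #6:1@98 #1:9@95] asks=[#9:3@102 #3:9@104 #7:2@104]

Answer: 2@98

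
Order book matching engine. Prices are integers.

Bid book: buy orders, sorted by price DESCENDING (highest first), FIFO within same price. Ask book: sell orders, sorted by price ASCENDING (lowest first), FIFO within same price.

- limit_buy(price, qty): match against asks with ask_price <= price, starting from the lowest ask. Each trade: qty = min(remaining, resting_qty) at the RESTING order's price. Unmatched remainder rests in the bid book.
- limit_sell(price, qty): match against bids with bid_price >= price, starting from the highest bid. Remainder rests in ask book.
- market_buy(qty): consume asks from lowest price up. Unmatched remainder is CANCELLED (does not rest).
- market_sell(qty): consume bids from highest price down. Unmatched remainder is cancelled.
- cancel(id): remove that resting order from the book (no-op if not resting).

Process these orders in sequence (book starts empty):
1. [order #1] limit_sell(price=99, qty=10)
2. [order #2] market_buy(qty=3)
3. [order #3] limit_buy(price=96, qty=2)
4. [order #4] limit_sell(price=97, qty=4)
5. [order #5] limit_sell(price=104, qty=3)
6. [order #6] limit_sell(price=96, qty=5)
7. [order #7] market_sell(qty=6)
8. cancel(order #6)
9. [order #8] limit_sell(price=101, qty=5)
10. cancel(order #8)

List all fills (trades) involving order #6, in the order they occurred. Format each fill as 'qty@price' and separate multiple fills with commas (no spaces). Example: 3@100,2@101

After op 1 [order #1] limit_sell(price=99, qty=10): fills=none; bids=[-] asks=[#1:10@99]
After op 2 [order #2] market_buy(qty=3): fills=#2x#1:3@99; bids=[-] asks=[#1:7@99]
After op 3 [order #3] limit_buy(price=96, qty=2): fills=none; bids=[#3:2@96] asks=[#1:7@99]
After op 4 [order #4] limit_sell(price=97, qty=4): fills=none; bids=[#3:2@96] asks=[#4:4@97 #1:7@99]
After op 5 [order #5] limit_sell(price=104, qty=3): fills=none; bids=[#3:2@96] asks=[#4:4@97 #1:7@99 #5:3@104]
After op 6 [order #6] limit_sell(price=96, qty=5): fills=#3x#6:2@96; bids=[-] asks=[#6:3@96 #4:4@97 #1:7@99 #5:3@104]
After op 7 [order #7] market_sell(qty=6): fills=none; bids=[-] asks=[#6:3@96 #4:4@97 #1:7@99 #5:3@104]
After op 8 cancel(order #6): fills=none; bids=[-] asks=[#4:4@97 #1:7@99 #5:3@104]
After op 9 [order #8] limit_sell(price=101, qty=5): fills=none; bids=[-] asks=[#4:4@97 #1:7@99 #8:5@101 #5:3@104]
After op 10 cancel(order #8): fills=none; bids=[-] asks=[#4:4@97 #1:7@99 #5:3@104]

Answer: 2@96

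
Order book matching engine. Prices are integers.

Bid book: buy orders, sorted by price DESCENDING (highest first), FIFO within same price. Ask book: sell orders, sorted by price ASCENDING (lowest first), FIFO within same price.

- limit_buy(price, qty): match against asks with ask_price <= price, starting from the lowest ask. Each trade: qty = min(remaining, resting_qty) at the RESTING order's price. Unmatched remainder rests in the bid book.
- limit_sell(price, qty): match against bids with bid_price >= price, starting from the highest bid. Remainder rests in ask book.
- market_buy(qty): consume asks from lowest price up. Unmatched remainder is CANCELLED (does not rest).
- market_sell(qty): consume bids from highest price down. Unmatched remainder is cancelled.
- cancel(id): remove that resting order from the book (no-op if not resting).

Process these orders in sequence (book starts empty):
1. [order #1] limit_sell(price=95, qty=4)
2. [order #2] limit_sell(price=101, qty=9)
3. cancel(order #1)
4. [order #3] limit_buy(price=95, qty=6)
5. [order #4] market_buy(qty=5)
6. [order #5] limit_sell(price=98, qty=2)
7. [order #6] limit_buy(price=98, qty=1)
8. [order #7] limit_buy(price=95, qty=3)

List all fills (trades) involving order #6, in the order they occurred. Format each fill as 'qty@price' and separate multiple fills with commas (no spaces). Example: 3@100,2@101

Answer: 1@98

Derivation:
After op 1 [order #1] limit_sell(price=95, qty=4): fills=none; bids=[-] asks=[#1:4@95]
After op 2 [order #2] limit_sell(price=101, qty=9): fills=none; bids=[-] asks=[#1:4@95 #2:9@101]
After op 3 cancel(order #1): fills=none; bids=[-] asks=[#2:9@101]
After op 4 [order #3] limit_buy(price=95, qty=6): fills=none; bids=[#3:6@95] asks=[#2:9@101]
After op 5 [order #4] market_buy(qty=5): fills=#4x#2:5@101; bids=[#3:6@95] asks=[#2:4@101]
After op 6 [order #5] limit_sell(price=98, qty=2): fills=none; bids=[#3:6@95] asks=[#5:2@98 #2:4@101]
After op 7 [order #6] limit_buy(price=98, qty=1): fills=#6x#5:1@98; bids=[#3:6@95] asks=[#5:1@98 #2:4@101]
After op 8 [order #7] limit_buy(price=95, qty=3): fills=none; bids=[#3:6@95 #7:3@95] asks=[#5:1@98 #2:4@101]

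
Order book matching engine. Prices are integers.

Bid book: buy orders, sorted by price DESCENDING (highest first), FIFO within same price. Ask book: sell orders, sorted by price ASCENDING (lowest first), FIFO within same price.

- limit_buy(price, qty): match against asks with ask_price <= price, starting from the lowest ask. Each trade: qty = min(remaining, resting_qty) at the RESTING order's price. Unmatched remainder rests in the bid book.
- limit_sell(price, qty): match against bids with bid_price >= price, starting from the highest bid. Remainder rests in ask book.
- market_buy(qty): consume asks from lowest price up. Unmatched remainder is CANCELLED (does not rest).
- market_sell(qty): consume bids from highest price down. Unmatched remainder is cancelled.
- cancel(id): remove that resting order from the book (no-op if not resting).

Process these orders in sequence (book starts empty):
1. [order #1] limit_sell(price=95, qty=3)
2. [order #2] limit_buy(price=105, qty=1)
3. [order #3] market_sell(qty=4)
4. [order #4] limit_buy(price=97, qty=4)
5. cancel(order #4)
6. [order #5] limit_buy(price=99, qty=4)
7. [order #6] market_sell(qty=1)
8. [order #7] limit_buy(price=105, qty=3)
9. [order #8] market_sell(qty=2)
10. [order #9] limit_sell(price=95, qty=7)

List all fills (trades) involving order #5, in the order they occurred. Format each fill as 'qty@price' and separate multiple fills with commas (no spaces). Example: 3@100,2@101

Answer: 1@99,3@99

Derivation:
After op 1 [order #1] limit_sell(price=95, qty=3): fills=none; bids=[-] asks=[#1:3@95]
After op 2 [order #2] limit_buy(price=105, qty=1): fills=#2x#1:1@95; bids=[-] asks=[#1:2@95]
After op 3 [order #3] market_sell(qty=4): fills=none; bids=[-] asks=[#1:2@95]
After op 4 [order #4] limit_buy(price=97, qty=4): fills=#4x#1:2@95; bids=[#4:2@97] asks=[-]
After op 5 cancel(order #4): fills=none; bids=[-] asks=[-]
After op 6 [order #5] limit_buy(price=99, qty=4): fills=none; bids=[#5:4@99] asks=[-]
After op 7 [order #6] market_sell(qty=1): fills=#5x#6:1@99; bids=[#5:3@99] asks=[-]
After op 8 [order #7] limit_buy(price=105, qty=3): fills=none; bids=[#7:3@105 #5:3@99] asks=[-]
After op 9 [order #8] market_sell(qty=2): fills=#7x#8:2@105; bids=[#7:1@105 #5:3@99] asks=[-]
After op 10 [order #9] limit_sell(price=95, qty=7): fills=#7x#9:1@105 #5x#9:3@99; bids=[-] asks=[#9:3@95]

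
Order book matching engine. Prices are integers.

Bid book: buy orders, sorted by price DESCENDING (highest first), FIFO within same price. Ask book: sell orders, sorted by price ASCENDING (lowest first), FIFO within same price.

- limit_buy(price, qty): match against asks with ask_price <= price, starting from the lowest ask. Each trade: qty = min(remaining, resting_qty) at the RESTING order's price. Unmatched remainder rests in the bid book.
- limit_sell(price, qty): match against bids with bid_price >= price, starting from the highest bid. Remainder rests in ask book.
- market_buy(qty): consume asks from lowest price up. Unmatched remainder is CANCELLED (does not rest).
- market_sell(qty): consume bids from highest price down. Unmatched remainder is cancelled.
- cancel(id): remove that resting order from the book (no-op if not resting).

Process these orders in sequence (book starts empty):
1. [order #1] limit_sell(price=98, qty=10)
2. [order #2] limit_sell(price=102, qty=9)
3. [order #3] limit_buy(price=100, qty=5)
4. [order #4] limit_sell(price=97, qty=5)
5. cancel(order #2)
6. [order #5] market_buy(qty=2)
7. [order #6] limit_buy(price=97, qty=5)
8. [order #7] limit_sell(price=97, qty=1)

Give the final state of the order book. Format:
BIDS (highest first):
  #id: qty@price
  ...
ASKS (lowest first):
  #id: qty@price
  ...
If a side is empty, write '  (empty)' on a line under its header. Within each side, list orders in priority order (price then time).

Answer: BIDS (highest first):
  #6: 1@97
ASKS (lowest first):
  #1: 5@98

Derivation:
After op 1 [order #1] limit_sell(price=98, qty=10): fills=none; bids=[-] asks=[#1:10@98]
After op 2 [order #2] limit_sell(price=102, qty=9): fills=none; bids=[-] asks=[#1:10@98 #2:9@102]
After op 3 [order #3] limit_buy(price=100, qty=5): fills=#3x#1:5@98; bids=[-] asks=[#1:5@98 #2:9@102]
After op 4 [order #4] limit_sell(price=97, qty=5): fills=none; bids=[-] asks=[#4:5@97 #1:5@98 #2:9@102]
After op 5 cancel(order #2): fills=none; bids=[-] asks=[#4:5@97 #1:5@98]
After op 6 [order #5] market_buy(qty=2): fills=#5x#4:2@97; bids=[-] asks=[#4:3@97 #1:5@98]
After op 7 [order #6] limit_buy(price=97, qty=5): fills=#6x#4:3@97; bids=[#6:2@97] asks=[#1:5@98]
After op 8 [order #7] limit_sell(price=97, qty=1): fills=#6x#7:1@97; bids=[#6:1@97] asks=[#1:5@98]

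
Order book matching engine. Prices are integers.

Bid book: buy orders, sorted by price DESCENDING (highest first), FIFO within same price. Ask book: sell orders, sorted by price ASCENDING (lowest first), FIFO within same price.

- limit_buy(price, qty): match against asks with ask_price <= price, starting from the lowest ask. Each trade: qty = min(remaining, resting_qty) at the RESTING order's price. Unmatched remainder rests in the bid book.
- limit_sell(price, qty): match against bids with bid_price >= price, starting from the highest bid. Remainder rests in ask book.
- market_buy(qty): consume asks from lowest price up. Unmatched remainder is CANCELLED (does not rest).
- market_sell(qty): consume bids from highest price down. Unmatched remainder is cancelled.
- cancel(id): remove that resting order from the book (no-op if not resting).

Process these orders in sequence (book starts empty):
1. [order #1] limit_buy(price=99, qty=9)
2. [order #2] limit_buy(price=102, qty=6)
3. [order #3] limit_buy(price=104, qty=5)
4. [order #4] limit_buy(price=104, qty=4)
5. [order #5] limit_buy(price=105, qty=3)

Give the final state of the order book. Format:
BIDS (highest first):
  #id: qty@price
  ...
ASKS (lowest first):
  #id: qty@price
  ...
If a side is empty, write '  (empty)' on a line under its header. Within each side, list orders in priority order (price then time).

After op 1 [order #1] limit_buy(price=99, qty=9): fills=none; bids=[#1:9@99] asks=[-]
After op 2 [order #2] limit_buy(price=102, qty=6): fills=none; bids=[#2:6@102 #1:9@99] asks=[-]
After op 3 [order #3] limit_buy(price=104, qty=5): fills=none; bids=[#3:5@104 #2:6@102 #1:9@99] asks=[-]
After op 4 [order #4] limit_buy(price=104, qty=4): fills=none; bids=[#3:5@104 #4:4@104 #2:6@102 #1:9@99] asks=[-]
After op 5 [order #5] limit_buy(price=105, qty=3): fills=none; bids=[#5:3@105 #3:5@104 #4:4@104 #2:6@102 #1:9@99] asks=[-]

Answer: BIDS (highest first):
  #5: 3@105
  #3: 5@104
  #4: 4@104
  #2: 6@102
  #1: 9@99
ASKS (lowest first):
  (empty)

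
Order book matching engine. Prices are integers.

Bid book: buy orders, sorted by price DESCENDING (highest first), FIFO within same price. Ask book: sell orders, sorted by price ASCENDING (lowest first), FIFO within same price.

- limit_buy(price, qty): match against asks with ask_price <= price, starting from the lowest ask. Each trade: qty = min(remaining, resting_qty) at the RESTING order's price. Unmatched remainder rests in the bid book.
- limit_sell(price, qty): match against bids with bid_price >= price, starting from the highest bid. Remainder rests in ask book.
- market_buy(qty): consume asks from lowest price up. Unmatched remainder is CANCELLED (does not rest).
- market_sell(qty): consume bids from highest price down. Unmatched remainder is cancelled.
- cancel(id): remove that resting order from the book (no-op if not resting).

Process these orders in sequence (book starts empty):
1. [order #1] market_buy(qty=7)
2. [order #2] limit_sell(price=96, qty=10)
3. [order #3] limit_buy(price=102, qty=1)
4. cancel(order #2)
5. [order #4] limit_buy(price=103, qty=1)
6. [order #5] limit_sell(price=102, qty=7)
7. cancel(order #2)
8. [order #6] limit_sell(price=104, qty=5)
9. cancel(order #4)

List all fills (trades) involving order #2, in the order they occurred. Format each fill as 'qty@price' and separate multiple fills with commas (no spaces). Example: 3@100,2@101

After op 1 [order #1] market_buy(qty=7): fills=none; bids=[-] asks=[-]
After op 2 [order #2] limit_sell(price=96, qty=10): fills=none; bids=[-] asks=[#2:10@96]
After op 3 [order #3] limit_buy(price=102, qty=1): fills=#3x#2:1@96; bids=[-] asks=[#2:9@96]
After op 4 cancel(order #2): fills=none; bids=[-] asks=[-]
After op 5 [order #4] limit_buy(price=103, qty=1): fills=none; bids=[#4:1@103] asks=[-]
After op 6 [order #5] limit_sell(price=102, qty=7): fills=#4x#5:1@103; bids=[-] asks=[#5:6@102]
After op 7 cancel(order #2): fills=none; bids=[-] asks=[#5:6@102]
After op 8 [order #6] limit_sell(price=104, qty=5): fills=none; bids=[-] asks=[#5:6@102 #6:5@104]
After op 9 cancel(order #4): fills=none; bids=[-] asks=[#5:6@102 #6:5@104]

Answer: 1@96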